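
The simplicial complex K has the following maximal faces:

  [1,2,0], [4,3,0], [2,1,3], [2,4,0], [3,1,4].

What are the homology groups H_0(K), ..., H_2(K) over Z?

H_0 ≅ Z,  H_1 ≅ Z,  H_2 = 0.

Fix the vertex order 0 < 1 < 2 < 3 < 4 and write every simplex with vertices in increasing order. Then dim K = 2 and the simplices of K are:

  0-simplices (5): [0], [1], [2], [3], [4]
  1-simplices (10): [0,1], [0,2], [0,3], [0,4], [1,2], [1,3], [1,4], [2,3], [2,4], [3,4]
  2-simplices (5): [0,1,2], [0,2,4], [0,3,4], [1,2,3], [1,3,4]

giving chain groups C_0 ≅ Z^5, C_1 ≅ Z^10, C_2 ≅ Z^5.

Boundary ∂_1: C_1 → C_0 maps an edge to its endpoints' difference, ∂[p,q] = q − p. For instance
  ∂[2,3] = [3] − [2].
The 5×10 boundary matrix has rank 4 and Smith normal form diag(1,1,1,1).

Boundary ∂_2: C_2 → C_1 acts by ∂[p,q,r] = [q,r] − [p,r] + [p,q]. For instance
  ∂[0,3,4] = [3,4] − [0,4] + [0,3],
  ∂[1,3,4] = [3,4] − [1,4] + [1,3].
This gives a 10×5 integer matrix of rank 5; reducing to Smith normal form yields diagonal entries (1,1,1,1,1).

From H_k ≅ ker(∂_k) / im(∂_{k+1}) we obtain:

  H_0: rank C_0 − rank ∂_1 = 5 − 4 = 1, and the invariant factors of ∂_1 are all 1, so H_0 ≅ Z.
  H_1: rank ker ∂_1 − rank ∂_2 = (10 − 4) − 5 = 1, and the invariant factors of ∂_2 are all 1, so H_1 ≅ Z.
  H_2: rank ker ∂_2 − rank ∂_3 = (5 − 5) − 0 = 0, and there is no ∂_3, so H_2 ≅ 0.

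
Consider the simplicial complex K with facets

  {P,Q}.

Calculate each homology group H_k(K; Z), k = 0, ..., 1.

H_0 = Z,  H_1 = 0.

Order the vertices as P < Q. Listing each simplex with vertices in this order, K has dimension 1 with simplices:

  0-simplices (2): P, Q
  1-simplices (1): PQ

so the chain groups are C_0 ≅ Z^2, C_1 ≅ Z^1.

∂_1: C_1 → C_0 maps an edge to its endpoints' difference, ∂[p,q] = q − p. For instance
  ∂PQ = Q − P.
This gives a 2×1 integer matrix of rank 1; reducing to Smith normal form yields diagonal entries (1).

Computing H_k = (kernel of ∂_k) / (image of ∂_{k+1}):

  H_0: rank C_0 − rank ∂_1 = 2 − 1 = 1, and the invariant factors of ∂_1 are all 1, so H_0 ≅ Z.
  H_1: rank ker ∂_1 − rank ∂_2 = (1 − 1) − 0 = 0, and there is no ∂_2, so H_1 ≅ 0.

As a check, the Euler characteristic is 2 − 1 = 1, which agrees with 1 − 0 = 1.
(K is a triangulation of the 1-simplex.)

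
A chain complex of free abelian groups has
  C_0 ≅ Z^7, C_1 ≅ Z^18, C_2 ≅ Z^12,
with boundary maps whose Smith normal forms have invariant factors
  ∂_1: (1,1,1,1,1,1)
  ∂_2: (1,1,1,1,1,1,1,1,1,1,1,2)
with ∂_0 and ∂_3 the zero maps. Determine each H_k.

H_0: b_0 = 7 − 0 − 6 = 1; torsion from ∂_1 factors > 1: none. So H_0 = Z.
H_1: b_1 = 18 − 6 − 12 = 0; torsion from ∂_2 factors > 1: [2]. So H_1 = Z/2.
H_2: b_2 = 12 − 12 − 0 = 0; torsion from ∂_3 factors > 1: none. So H_2 = 0.

H_0 = Z,  H_1 = Z/2,  H_2 = 0.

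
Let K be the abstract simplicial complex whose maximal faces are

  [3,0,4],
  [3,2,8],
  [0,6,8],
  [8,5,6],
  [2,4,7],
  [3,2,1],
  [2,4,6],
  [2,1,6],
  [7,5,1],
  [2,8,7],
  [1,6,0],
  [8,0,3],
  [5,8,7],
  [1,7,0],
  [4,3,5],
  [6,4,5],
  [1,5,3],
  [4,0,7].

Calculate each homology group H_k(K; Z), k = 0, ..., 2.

H_0 = Z,  H_1 = Z^2,  H_2 = Z.

We work with the vertex ordering 0 < 1 < 2 < 3 < 4 < 5 < 6 < 7 < 8. The simplices of K, each written with vertices in increasing order, are:

  0-simplices (9): [0], [1], [2], [3], [4], [5], [6], [7], [8]
  1-simplices (27): (27 of them)
  2-simplices (18): [0,1,6], [0,1,7], [0,3,4], [0,3,8], [0,4,7], [0,6,8], [1,2,3], [1,2,6], [1,3,5], [1,5,7], [2,3,8], [2,4,6], [2,4,7], [2,7,8], [3,4,5], [4,5,6], [5,6,8], [5,7,8]

giving chain groups C_0 ≅ Z^9, C_1 ≅ Z^27, C_2 ≅ Z^18.

The boundary map ∂_1: C_1 → C_0 sends each edge [p,q] (with p < q) to q − p. For instance
  ∂[5,8] = [8] − [5].
As a 9×27 matrix over Z this has rank 8, with invariant factors (1,1,1,1,1,1,1,1).

The boundary map ∂_2: C_2 → C_1 maps a triangle to the signed sum of its edges. For instance
  ∂[3,4,5] = [4,5] − [3,5] + [3,4],
  ∂[2,4,7] = [4,7] − [2,7] + [2,4].
As a 27×18 matrix over Z this has rank 17, with invariant factors (1,1,1,1,1,1,1,1,1,1,1,1,1,1,1,1,1).

From H_k ≅ ker(∂_k) / im(∂_{k+1}) we obtain:

  H_0: rank C_0 − rank ∂_1 = 9 − 8 = 1, and the invariant factors of ∂_1 are all 1, so H_0 = Z.
  H_1: rank ker ∂_1 − rank ∂_2 = (27 − 8) − 17 = 2, and the invariant factors of ∂_2 are all 1, so H_1 = Z^2.
  H_2: rank ker ∂_2 − rank ∂_3 = (18 − 17) − 0 = 1, and there is no ∂_3, so H_2 = Z.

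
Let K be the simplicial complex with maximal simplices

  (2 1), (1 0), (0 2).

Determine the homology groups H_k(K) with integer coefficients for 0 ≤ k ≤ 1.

Take the total order 0 < 1 < 2 on the vertex set. Then K (dimension 1) consists of the simplices:

  0-simplices (3): [0], [1], [2]
  1-simplices (3): [0,1], [0,2], [1,2]

Hence C_0 ≅ Z^3, C_1 ≅ Z^3.

∂_1: C_1 → C_0 maps an edge to its endpoints' difference, ∂[p,q] = q − p. For instance
  ∂[0,1] = [1] − [0].
This gives a 3×3 integer matrix of rank 2; reducing to Smith normal form yields diagonal entries (1,1).

From H_k ≅ ker(∂_k) / im(∂_{k+1}) we obtain:

  H_0: rank C_0 − rank ∂_1 = 3 − 2 = 1, and the invariant factors of ∂_1 are all 1, so H_0 = Z.
  H_1: rank ker ∂_1 − rank ∂_2 = (3 − 2) − 0 = 1, and there is no ∂_2, so H_1 = Z.

H_0 ≅ Z,  H_1 ≅ Z.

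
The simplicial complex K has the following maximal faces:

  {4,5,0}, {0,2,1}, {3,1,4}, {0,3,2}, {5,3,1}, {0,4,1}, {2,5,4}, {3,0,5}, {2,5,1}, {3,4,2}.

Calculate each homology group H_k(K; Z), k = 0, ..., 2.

H_0 = Z,  H_1 = Z/2,  H_2 = 0.

Fix the vertex order 0 < 1 < 2 < 3 < 4 < 5 and write every simplex with vertices in increasing order. Then dim K = 2 and the simplices of K are:

  0-simplices (6): [0], [1], [2], [3], [4], [5]
  1-simplices (15): [0,1], [0,2], [0,3], [0,4], [0,5], [1,2], [1,3], [1,4], [1,5], [2,3], [2,4], [2,5], [3,4], [3,5], [4,5]
  2-simplices (10): [0,1,2], [0,1,4], [0,2,3], [0,3,5], [0,4,5], [1,2,5], [1,3,4], [1,3,5], [2,3,4], [2,4,5]

giving chain groups C_0 ≅ Z^6, C_1 ≅ Z^15, C_2 ≅ Z^10.

The boundary map ∂_1: C_1 → C_0 maps an edge to its endpoints' difference, ∂[p,q] = q − p.
As a 6×15 matrix over Z this has rank 5, with invariant factors (1,1,1,1,1).

∂_2: C_2 → C_1 sends each 2-simplex [p,q,r] to [q,r] − [p,r] + [p,q]. For instance
  ∂[0,2,3] = [2,3] − [0,3] + [0,2],
  ∂[0,3,5] = [3,5] − [0,5] + [0,3].
This gives a 15×10 integer matrix of rank 10; reducing to Smith normal form yields diagonal entries (1,1,1,1,1,1,1,1,1,2).

From H_k ≅ ker(∂_k) / im(∂_{k+1}) we obtain:

  H_0: rank C_0 − rank ∂_1 = 6 − 5 = 1, and the invariant factors of ∂_1 are all 1, so H_0 = Z.
  H_1: rank ker ∂_1 − rank ∂_2 = (15 − 5) − 10 = 0, and ∂_2 has invariant factor 2 > 1, so H_1 = Z/2.
  H_2: rank ker ∂_2 − rank ∂_3 = (10 − 10) − 0 = 0, and there is no ∂_3, so H_2 = 0.

As a check, the Euler characteristic is 6 − 15 + 10 = 1, which agrees with 1 − 0 + 0 = 1.
(K is a triangulation of the real projective plane RP^2.)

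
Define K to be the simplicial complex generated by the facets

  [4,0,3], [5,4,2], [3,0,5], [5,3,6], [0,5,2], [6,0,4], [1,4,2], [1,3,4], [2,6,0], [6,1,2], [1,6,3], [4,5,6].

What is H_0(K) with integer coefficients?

H_0 = Z.

K has 7 vertices, 18 edges, 12 triangles.
rank ∂_0 = 0, rank ∂_1 = 6 ⇒ b_0 = 7 − 0 − 6 = 1; all invariant factors of ∂_1 are 1 so no torsion. So H_0 ≅ Z.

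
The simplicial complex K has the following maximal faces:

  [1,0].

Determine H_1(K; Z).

K has 2 vertices, 1 edge.
rank ∂_1 = 1, rank ∂_2 = 0 ⇒ b_1 = 1 − 1 − 0 = 0. So H_1 ≅ 0.

H_1 = 0.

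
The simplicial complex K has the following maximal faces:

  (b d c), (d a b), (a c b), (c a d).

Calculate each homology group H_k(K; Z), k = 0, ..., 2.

Order the vertices as a < b < c < d. Listing each simplex with vertices in this order, K has dimension 2 with simplices:

  0-simplices (4): a, b, c, d
  1-simplices (6): ab, ac, ad, bc, bd, cd
  2-simplices (4): abc, abd, acd, bcd

Hence C_0 ≅ Z^4, C_1 ≅ Z^6, C_2 ≅ Z^4.

The boundary map ∂_1: C_1 → C_0 is given by ∂[p,q] = [q] − [p]. For instance
  ∂bd = d − b.
The 4×6 boundary matrix has rank 3 and Smith normal form diag(1,1,1).

The boundary map ∂_2: C_2 → C_1 acts by ∂[p,q,r] = [q,r] − [p,r] + [p,q]. For instance
  ∂abc = bc − ac + ab,
  ∂acd = cd − ad + ac.
This gives a 6×4 integer matrix of rank 3; reducing to Smith normal form yields diagonal entries (1,1,1).

From H_k ≅ ker(∂_k) / im(∂_{k+1}) we obtain:

  H_0: rank C_0 − rank ∂_1 = 4 − 3 = 1, and the invariant factors of ∂_1 are all 1, so H_0 = Z.
  H_1: rank ker ∂_1 − rank ∂_2 = (6 − 3) − 3 = 0, and the invariant factors of ∂_2 are all 1, so H_1 = 0.
  H_2: rank ker ∂_2 − rank ∂_3 = (4 − 3) − 0 = 1, and there is no ∂_3, so H_2 = Z.

As a check, the Euler characteristic is 4 − 6 + 4 = 2, which agrees with 1 − 0 + 1 = 2.

H_0 ≅ Z,  H_1 = 0,  H_2 ≅ Z.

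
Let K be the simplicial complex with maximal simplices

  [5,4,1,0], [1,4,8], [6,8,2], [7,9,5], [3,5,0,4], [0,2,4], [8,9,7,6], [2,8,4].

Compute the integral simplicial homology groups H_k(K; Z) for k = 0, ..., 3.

H_0 ≅ Z,  H_1 ≅ Z,  H_2 = 0,  H_3 = 0.

K has 10 vertices, 23 edges, 16 triangles, 3 3-simplices.
rank ∂_0 = 0, rank ∂_1 = 9 ⇒ b_0 = 10 − 0 − 9 = 1; all invariant factors of ∂_1 are 1 so no torsion. So H_0 ≅ Z.
rank ∂_1 = 9, rank ∂_2 = 13 ⇒ b_1 = 23 − 9 − 13 = 1; all invariant factors of ∂_2 are 1 so no torsion. So H_1 ≅ Z.
rank ∂_2 = 13, rank ∂_3 = 3 ⇒ b_2 = 16 − 13 − 3 = 0; all invariant factors of ∂_3 are 1 so no torsion. So H_2 ≅ 0.
rank ∂_3 = 3, rank ∂_4 = 0 ⇒ b_3 = 3 − 3 − 0 = 0. So H_3 ≅ 0.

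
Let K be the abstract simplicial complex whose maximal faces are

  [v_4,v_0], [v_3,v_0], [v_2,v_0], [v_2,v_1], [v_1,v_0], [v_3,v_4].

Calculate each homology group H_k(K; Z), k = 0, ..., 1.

Order the vertices as v_0 < v_1 < v_2 < v_3 < v_4. Listing each simplex with vertices in this order, K has dimension 1 with simplices:

  0-simplices (5): [v_0], [v_1], [v_2], [v_3], [v_4]
  1-simplices (6): [v_0,v_1], [v_0,v_2], [v_0,v_3], [v_0,v_4], [v_1,v_2], [v_3,v_4]

so the chain groups are C_0 ≅ Z^5, C_1 ≅ Z^6.

Boundary ∂_1: C_1 → C_0 sends each edge [p,q] (with p < q) to q − p. For instance
  ∂[v_1,v_2] = [v_2] − [v_1].
The 5×6 boundary matrix has rank 4 and Smith normal form diag(1,1,1,1).

Now H_k = ker ∂_k / im ∂_{k+1}, so:

  H_0: rank C_0 − rank ∂_1 = 5 − 4 = 1, and the invariant factors of ∂_1 are all 1, so H_0 ≅ Z.
  H_1: rank ker ∂_1 − rank ∂_2 = (6 − 4) − 0 = 2, and there is no ∂_2, so H_1 ≅ Z^2.

As a check, the Euler characteristic is 5 − 6 = -1, which agrees with 1 − 2 = -1.
(K is a triangulation of a wedge of 2 circles.)

H_0 ≅ Z,  H_1 ≅ Z^2.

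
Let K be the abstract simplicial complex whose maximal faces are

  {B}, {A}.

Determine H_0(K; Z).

Take the total order A < B on the vertex set. Then K (dimension 0) consists of the simplices:

  0-simplices (2): A, B

so the chain groups are C_0 ≅ Z^2.

From H_k ≅ ker(∂_k) / im(∂_{k+1}) we obtain:

  H_0: rank C_0 − rank ∂_1 = 2 − 0 = 2, and there is no ∂_1, so H_0 = Z^2.

H_0 = Z^2.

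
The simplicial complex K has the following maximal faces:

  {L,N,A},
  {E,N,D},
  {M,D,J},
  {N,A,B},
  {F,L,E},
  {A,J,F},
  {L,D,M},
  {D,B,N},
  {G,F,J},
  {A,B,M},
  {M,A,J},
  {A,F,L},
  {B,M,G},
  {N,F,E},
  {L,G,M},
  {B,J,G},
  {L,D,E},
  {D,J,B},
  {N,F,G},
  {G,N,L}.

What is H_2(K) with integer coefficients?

Fix the vertex order A < B < D < E < F < G < J < L < M < N and write every simplex with vertices in increasing order. Then dim K = 2 and the simplices of K are:

  0-simplices (10): A, B, D, E, F, G, J, L, M, N
  1-simplices (30): AB, AF, AJ, AL, AM, AN, BD, BG, BJ, BM, BN, DE, DJ, DL, DM, DN, EF, EL, EN, FG, FJ, FL, FN, GJ, GL, GM, GN, JM, LM, LN
  2-simplices (20): ABM, ABN, AFJ, AFL, AJM, ALN, BDJ, BDN, BGJ, BGM, DEL, DEN, DJM, DLM, EFL, EFN, FGJ, FGN, GLM, GLN

so the chain groups are C_0 ≅ Z^10, C_1 ≅ Z^30, C_2 ≅ Z^20.

The boundary map ∂_1: C_1 → C_0 is given by ∂[p,q] = [q] − [p]. For instance
  ∂BN = N − B.
The resulting 10×30 matrix has rank 9, and its Smith normal form has invariant factors (1,1,1,1,1,1,1,1,1).

The boundary map ∂_2: C_2 → C_1 maps a triangle to the signed sum of its edges. For instance
  ∂BGJ = GJ − BJ + BG,
  ∂DEN = EN − DN + DE.
As a 30×20 matrix over Z this has rank 20, with invariant factors (1,1,1,1,1,1,1,1,1,1,1,1,1,1,1,1,1,1,1,2).

Now H_k = ker ∂_k / im ∂_{k+1}, so:

  H_2: rank ker ∂_2 − rank ∂_3 = (20 − 20) − 0 = 0, and there is no ∂_3, so H_2 = 0.

H_2 = 0.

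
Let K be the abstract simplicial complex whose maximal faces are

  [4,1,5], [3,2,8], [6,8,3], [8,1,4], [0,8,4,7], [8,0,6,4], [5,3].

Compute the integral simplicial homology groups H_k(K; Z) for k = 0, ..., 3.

H_0 = Z,  H_1 = Z,  H_2 = 0,  H_3 = 0.

K has 9 vertices, 18 edges, 11 triangles, 2 3-simplices.
rank ∂_0 = 0, rank ∂_1 = 8 ⇒ b_0 = 9 − 0 − 8 = 1; all invariant factors of ∂_1 are 1 so no torsion. So H_0 = Z.
rank ∂_1 = 8, rank ∂_2 = 9 ⇒ b_1 = 18 − 8 − 9 = 1; all invariant factors of ∂_2 are 1 so no torsion. So H_1 = Z.
rank ∂_2 = 9, rank ∂_3 = 2 ⇒ b_2 = 11 − 9 − 2 = 0; all invariant factors of ∂_3 are 1 so no torsion. So H_2 = 0.
rank ∂_3 = 2, rank ∂_4 = 0 ⇒ b_3 = 2 − 2 − 0 = 0. So H_3 = 0.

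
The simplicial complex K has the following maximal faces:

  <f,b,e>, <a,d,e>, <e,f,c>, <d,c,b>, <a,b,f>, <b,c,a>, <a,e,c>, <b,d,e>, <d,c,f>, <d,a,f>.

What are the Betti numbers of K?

K has 6 vertices, 15 edges, 10 triangles.
rank ∂_0 = 0, rank ∂_1 = 5 ⇒ b_0 = 6 − 0 − 5 = 1; all invariant factors of ∂_1 are 1 so no torsion. So H_0 ≅ Z.
rank ∂_1 = 5, rank ∂_2 = 10 ⇒ b_1 = 15 − 5 − 10 = 0; ∂_2 has invariant factor(s) [2] giving torsion. So H_1 ≅ Z/2.
rank ∂_2 = 10, rank ∂_3 = 0 ⇒ b_2 = 10 − 10 − 0 = 0. So H_2 ≅ 0.

b_0 = 1, b_1 = 0, b_2 = 0.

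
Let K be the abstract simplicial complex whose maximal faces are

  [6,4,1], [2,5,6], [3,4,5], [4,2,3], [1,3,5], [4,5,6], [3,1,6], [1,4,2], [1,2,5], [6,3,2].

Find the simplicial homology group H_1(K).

Take the total order 1 < 2 < 3 < 4 < 5 < 6 on the vertex set. Then K (dimension 2) consists of the simplices:

  0-simplices (6): [1], [2], [3], [4], [5], [6]
  1-simplices (15): [1,2], [1,3], [1,4], [1,5], [1,6], [2,3], [2,4], [2,5], [2,6], [3,4], [3,5], [3,6], [4,5], [4,6], [5,6]
  2-simplices (10): [1,2,4], [1,2,5], [1,3,5], [1,3,6], [1,4,6], [2,3,4], [2,3,6], [2,5,6], [3,4,5], [4,5,6]

so the chain groups are C_0 ≅ Z^6, C_1 ≅ Z^15, C_2 ≅ Z^10.

∂_1: C_1 → C_0 sends each edge [p,q] (with p < q) to q − p. For instance
  ∂[2,6] = [6] − [2].
The 6×15 boundary matrix has rank 5 and Smith normal form diag(1,1,1,1,1).

∂_2: C_2 → C_1 acts by ∂[p,q,r] = [q,r] − [p,r] + [p,q]. For instance
  ∂[1,4,6] = [4,6] − [1,6] + [1,4],
  ∂[1,3,6] = [3,6] − [1,6] + [1,3].
The 15×10 boundary matrix has rank 10 and Smith normal form diag(1,1,1,1,1,1,1,1,1,2).

Reading off H_k = ker ∂_k / im ∂_{k+1}:

  H_1: rank ker ∂_1 − rank ∂_2 = (15 − 5) − 10 = 0, and ∂_2 has invariant factor 2 > 1, so H_1 = Z/2Z.

H_1 = Z/2Z.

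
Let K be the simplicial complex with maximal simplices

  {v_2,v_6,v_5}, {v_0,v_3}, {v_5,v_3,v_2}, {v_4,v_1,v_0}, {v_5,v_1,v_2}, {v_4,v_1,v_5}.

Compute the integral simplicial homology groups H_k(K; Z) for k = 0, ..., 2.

We work with the vertex ordering v_0 < v_1 < v_2 < v_3 < v_4 < v_5 < v_6. The simplices of K, each written with vertices in increasing order, are:

  0-simplices (7): [v_0], [v_1], [v_2], [v_3], [v_4], [v_5], [v_6]
  1-simplices (12): [v_0,v_1], [v_0,v_3], [v_0,v_4], [v_1,v_2], [v_1,v_4], [v_1,v_5], [v_2,v_3], [v_2,v_5], [v_2,v_6], [v_3,v_5], [v_4,v_5], [v_5,v_6]
  2-simplices (5): [v_0,v_1,v_4], [v_1,v_2,v_5], [v_1,v_4,v_5], [v_2,v_3,v_5], [v_2,v_5,v_6]

giving chain groups C_0 ≅ Z^7, C_1 ≅ Z^12, C_2 ≅ Z^5.

Boundary ∂_1: C_1 → C_0 sends each edge [p,q] (with p < q) to q − p.
The 7×12 boundary matrix has rank 6 and Smith normal form diag(1,1,1,1,1,1).

∂_2: C_2 → C_1 maps a triangle to the signed sum of its edges. For instance
  ∂[v_1,v_2,v_5] = [v_2,v_5] − [v_1,v_5] + [v_1,v_2],
  ∂[v_1,v_4,v_5] = [v_4,v_5] − [v_1,v_5] + [v_1,v_4].
The 12×5 boundary matrix has rank 5 and Smith normal form diag(1,1,1,1,1).

From H_k ≅ ker(∂_k) / im(∂_{k+1}) we obtain:

  H_0: rank C_0 − rank ∂_1 = 7 − 6 = 1, and the invariant factors of ∂_1 are all 1, so H_0 = Z.
  H_1: rank ker ∂_1 − rank ∂_2 = (12 − 6) − 5 = 1, and the invariant factors of ∂_2 are all 1, so H_1 = Z.
  H_2: rank ker ∂_2 − rank ∂_3 = (5 − 5) − 0 = 0, and there is no ∂_3, so H_2 = 0.

As a check, the Euler characteristic is 7 − 12 + 5 = 0, which agrees with 1 − 1 + 0 = 0.

H_0 = Z,  H_1 = Z,  H_2 = 0.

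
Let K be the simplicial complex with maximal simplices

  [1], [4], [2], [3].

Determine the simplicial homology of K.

H_0 = Z^4.

Take the total order 1 < 2 < 3 < 4 on the vertex set. Then K (dimension 0) consists of the simplices:

  0-simplices (4): [1], [2], [3], [4]

Hence C_0 ≅ Z^4.

From H_k ≅ ker(∂_k) / im(∂_{k+1}) we obtain:

  H_0: rank C_0 − rank ∂_1 = 4 − 0 = 4, and there is no ∂_1, so H_0 = Z^4.

(K is a triangulation of a set of 4 points.)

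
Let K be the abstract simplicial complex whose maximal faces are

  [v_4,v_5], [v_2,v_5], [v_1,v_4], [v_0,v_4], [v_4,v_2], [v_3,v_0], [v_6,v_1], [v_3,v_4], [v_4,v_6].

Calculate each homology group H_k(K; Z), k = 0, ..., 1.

Take the total order v_0 < v_1 < v_2 < v_3 < v_4 < v_5 < v_6 on the vertex set. Then K (dimension 1) consists of the simplices:

  0-simplices (7): [v_0], [v_1], [v_2], [v_3], [v_4], [v_5], [v_6]
  1-simplices (9): [v_0,v_3], [v_0,v_4], [v_1,v_4], [v_1,v_6], [v_2,v_4], [v_2,v_5], [v_3,v_4], [v_4,v_5], [v_4,v_6]

giving chain groups C_0 ≅ Z^7, C_1 ≅ Z^9.

∂_1: C_1 → C_0 maps an edge to its endpoints' difference, ∂[p,q] = q − p.
The resulting 7×9 matrix has rank 6, and its Smith normal form has invariant factors (1,1,1,1,1,1).

Now H_k = ker ∂_k / im ∂_{k+1}, so:

  H_0: rank C_0 − rank ∂_1 = 7 − 6 = 1, and the invariant factors of ∂_1 are all 1, so H_0 = Z.
  H_1: rank ker ∂_1 − rank ∂_2 = (9 − 6) − 0 = 3, and there is no ∂_2, so H_1 = Z^3.

H_0 = Z,  H_1 = Z^3.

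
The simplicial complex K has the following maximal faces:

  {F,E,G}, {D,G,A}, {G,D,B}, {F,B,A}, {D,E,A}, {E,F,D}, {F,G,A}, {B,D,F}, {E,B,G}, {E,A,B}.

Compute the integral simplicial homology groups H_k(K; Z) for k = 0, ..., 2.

We work with the vertex ordering A < B < D < E < F < G. The simplices of K, each written with vertices in increasing order, are:

  0-simplices (6): A, B, D, E, F, G
  1-simplices (15): AB, AD, AE, AF, AG, BD, BE, BF, BG, DE, DF, DG, EF, EG, FG
  2-simplices (10): ABE, ABF, ADE, ADG, AFG, BDF, BDG, BEG, DEF, EFG

giving chain groups C_0 ≅ Z^6, C_1 ≅ Z^15, C_2 ≅ Z^10.

The boundary map ∂_1: C_1 → C_0 maps an edge to its endpoints' difference, ∂[p,q] = q − p.
The resulting 6×15 matrix has rank 5, and its Smith normal form has invariant factors (1,1,1,1,1).

The boundary map ∂_2: C_2 → C_1 maps a triangle to the signed sum of its edges. For instance
  ∂ADE = DE − AE + AD,
  ∂ABF = BF − AF + AB.
This gives a 15×10 integer matrix of rank 10; reducing to Smith normal form yields diagonal entries (1,1,1,1,1,1,1,1,1,2).

Reading off H_k = ker ∂_k / im ∂_{k+1}:

  H_0: rank C_0 − rank ∂_1 = 6 − 5 = 1, and the invariant factors of ∂_1 are all 1, so H_0 = Z.
  H_1: rank ker ∂_1 − rank ∂_2 = (15 − 5) − 10 = 0, and ∂_2 has invariant factor 2 > 1, so H_1 = Z/2.
  H_2: rank ker ∂_2 − rank ∂_3 = (10 − 10) − 0 = 0, and there is no ∂_3, so H_2 = 0.

(K is a triangulation of the real projective plane RP^2.)

H_0 = Z,  H_1 = Z/2,  H_2 = 0.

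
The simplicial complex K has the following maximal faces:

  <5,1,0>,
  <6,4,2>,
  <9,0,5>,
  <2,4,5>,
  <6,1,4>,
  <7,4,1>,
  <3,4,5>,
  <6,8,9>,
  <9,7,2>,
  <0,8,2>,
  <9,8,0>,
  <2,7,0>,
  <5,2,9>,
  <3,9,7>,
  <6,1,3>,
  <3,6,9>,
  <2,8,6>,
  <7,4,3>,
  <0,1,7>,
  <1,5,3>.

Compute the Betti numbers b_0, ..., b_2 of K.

Order the vertices as 0 < 1 < 2 < 3 < 4 < 5 < 6 < 7 < 8 < 9. Listing each simplex with vertices in this order, K has dimension 2 with simplices:

  0-simplices (10): [0], [1], [2], [3], [4], [5], [6], [7], [8], [9]
  1-simplices (30): (30 of them)
  2-simplices (20): (20 of them)

so the chain groups are C_0 ≅ Z^10, C_1 ≅ Z^30, C_2 ≅ Z^20.

∂_1: C_1 → C_0 sends each edge [p,q] (with p < q) to q − p. For instance
  ∂[3,7] = [7] − [3].
This gives a 10×30 integer matrix of rank 9; reducing to Smith normal form yields diagonal entries (1,1,1,1,1,1,1,1,1).

∂_2: C_2 → C_1 maps a triangle to the signed sum of its edges. For instance
  ∂[6,8,9] = [8,9] − [6,9] + [6,8],
  ∂[1,3,5] = [3,5] − [1,5] + [1,3].
As a 30×20 matrix over Z this has rank 20, with invariant factors (1,1,1,1,1,1,1,1,1,1,1,1,1,1,1,1,1,1,1,2).

From H_k ≅ ker(∂_k) / im(∂_{k+1}) we obtain:

  H_0: rank C_0 − rank ∂_1 = 10 − 9 = 1, and the invariant factors of ∂_1 are all 1, so H_0 = Z.
  H_1: rank ker ∂_1 − rank ∂_2 = (30 − 9) − 20 = 1, and ∂_2 has invariant factor 2 > 1, so H_1 = Z ⊕ Z/2.
  H_2: rank ker ∂_2 − rank ∂_3 = (20 − 20) − 0 = 0, and there is no ∂_3, so H_2 = 0.

Hence the Betti numbers are b_0 = 1, b_1 = 1, b_2 = 0.

b_0 = 1, b_1 = 1, b_2 = 0.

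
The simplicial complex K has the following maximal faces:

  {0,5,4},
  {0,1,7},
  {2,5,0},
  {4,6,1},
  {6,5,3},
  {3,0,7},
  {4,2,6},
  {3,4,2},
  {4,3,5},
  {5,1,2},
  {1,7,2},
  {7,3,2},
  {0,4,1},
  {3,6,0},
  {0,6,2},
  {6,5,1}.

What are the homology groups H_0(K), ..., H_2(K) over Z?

H_0 = Z,  H_1 = Z^2,  H_2 = Z.

Fix the vertex order 0 < 1 < 2 < 3 < 4 < 5 < 6 < 7 and write every simplex with vertices in increasing order. Then dim K = 2 and the simplices of K are:

  0-simplices (8): [0], [1], [2], [3], [4], [5], [6], [7]
  1-simplices (24): (24 of them)
  2-simplices (16): [0,1,4], [0,1,7], [0,2,5], [0,2,6], [0,3,6], [0,3,7], [0,4,5], [1,2,5], [1,2,7], [1,4,6], [1,5,6], [2,3,4], [2,3,7], [2,4,6], [3,4,5], [3,5,6]

giving chain groups C_0 ≅ Z^8, C_1 ≅ Z^24, C_2 ≅ Z^16.

Boundary ∂_1: C_1 → C_0 maps an edge to its endpoints' difference, ∂[p,q] = q − p. For instance
  ∂[2,4] = [4] − [2].
The resulting 8×24 matrix has rank 7, and its Smith normal form has invariant factors (1,1,1,1,1,1,1).

Boundary ∂_2: C_2 → C_1 maps a triangle to the signed sum of its edges. For instance
  ∂[0,4,5] = [4,5] − [0,5] + [0,4],
  ∂[2,4,6] = [4,6] − [2,6] + [2,4].
The 24×16 boundary matrix has rank 15 and Smith normal form diag(1,1,1,1,1,1,1,1,1,1,1,1,1,1,1).

Computing H_k = (kernel of ∂_k) / (image of ∂_{k+1}):

  H_0: rank C_0 − rank ∂_1 = 8 − 7 = 1, and the invariant factors of ∂_1 are all 1, so H_0 ≅ Z.
  H_1: rank ker ∂_1 − rank ∂_2 = (24 − 7) − 15 = 2, and the invariant factors of ∂_2 are all 1, so H_1 ≅ Z^2.
  H_2: rank ker ∂_2 − rank ∂_3 = (16 − 15) − 0 = 1, and there is no ∂_3, so H_2 ≅ Z.

As a check, the Euler characteristic is 8 − 24 + 16 = 0, which agrees with 1 − 2 + 1 = 0.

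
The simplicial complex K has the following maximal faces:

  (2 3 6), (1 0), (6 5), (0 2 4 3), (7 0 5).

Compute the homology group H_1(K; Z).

H_1 = Z.

We work with the vertex ordering 0 < 1 < 2 < 3 < 4 < 5 < 6 < 7. The simplices of K, each written with vertices in increasing order, are:

  0-simplices (8): [0], [1], [2], [3], [4], [5], [6], [7]
  1-simplices (13): [0,1], [0,2], [0,3], [0,4], [0,5], [0,7], [2,3], [2,4], [2,6], [3,4], [3,6], [5,6], [5,7]
  2-simplices (6): [0,2,3], [0,2,4], [0,3,4], [0,5,7], [2,3,4], [2,3,6]
  3-simplices (1): [0,2,3,4]

so the chain groups are C_0 ≅ Z^8, C_1 ≅ Z^13, C_2 ≅ Z^6, C_3 ≅ Z^1.

Boundary ∂_1: C_1 → C_0 maps an edge to its endpoints' difference, ∂[p,q] = q − p.
The resulting 8×13 matrix has rank 7, and its Smith normal form has invariant factors (1,1,1,1,1,1,1).

Boundary ∂_2: C_2 → C_1 maps a triangle to the signed sum of its edges. For instance
  ∂[0,2,4] = [2,4] − [0,4] + [0,2],
  ∂[2,3,6] = [3,6] − [2,6] + [2,3].
This gives a 13×6 integer matrix of rank 5; reducing to Smith normal form yields diagonal entries (1,1,1,1,1).

The boundary map ∂_3: C_3 → C_2 sends each 3-simplex σ to the alternating sum Σ_i (−1)^i (σ with its i-th vertex removed). For instance
  ∂[0,2,3,4] = [2,3,4] − [0,3,4] + [0,2,4] − [0,2,3].
This gives a 6×1 integer matrix of rank 1; reducing to Smith normal form yields diagonal entries (1).

Now H_k = ker ∂_k / im ∂_{k+1}, so:

  H_1: rank ker ∂_1 − rank ∂_2 = (13 − 7) − 5 = 1, and the invariant factors of ∂_2 are all 1, so H_1 ≅ Z.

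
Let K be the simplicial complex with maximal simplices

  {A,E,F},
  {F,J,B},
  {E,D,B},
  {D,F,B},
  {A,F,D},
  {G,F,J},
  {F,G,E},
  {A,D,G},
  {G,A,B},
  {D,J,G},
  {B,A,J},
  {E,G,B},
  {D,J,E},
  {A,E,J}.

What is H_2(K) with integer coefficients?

Order the vertices as A < B < D < E < F < G < J. Listing each simplex with vertices in this order, K has dimension 2 with simplices:

  0-simplices (7): A, B, D, E, F, G, J
  1-simplices (21): AB, AD, AE, AF, AG, AJ, BD, BE, BF, BG, BJ, DE, DF, DG, DJ, EF, EG, EJ, FG, FJ, GJ
  2-simplices (14): ABG, ABJ, ADF, ADG, AEF, AEJ, BDE, BDF, BEG, BFJ, DEJ, DGJ, EFG, FGJ

giving chain groups C_0 ≅ Z^7, C_1 ≅ Z^21, C_2 ≅ Z^14.

The boundary map ∂_1: C_1 → C_0 maps an edge to its endpoints' difference, ∂[p,q] = q − p. For instance
  ∂AE = E − A.
The 7×21 boundary matrix has rank 6 and Smith normal form diag(1,1,1,1,1,1).

Boundary ∂_2: C_2 → C_1 sends each 2-simplex [p,q,r] to [q,r] − [p,r] + [p,q]. For instance
  ∂AEF = EF − AF + AE,
  ∂AEJ = EJ − AJ + AE.
As a 21×14 matrix over Z this has rank 13, with invariant factors (1,1,1,1,1,1,1,1,1,1,1,1,1).

Reading off H_k = ker ∂_k / im ∂_{k+1}:

  H_2: rank ker ∂_2 − rank ∂_3 = (14 − 13) − 0 = 1, and there is no ∂_3, so H_2 ≅ Z.

H_2 = Z.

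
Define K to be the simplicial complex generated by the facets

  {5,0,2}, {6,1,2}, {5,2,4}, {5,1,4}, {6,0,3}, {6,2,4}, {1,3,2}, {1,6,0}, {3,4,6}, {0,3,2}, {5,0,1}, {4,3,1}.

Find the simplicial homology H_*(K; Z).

H_0 = Z,  H_1 = Z/2,  H_2 = 0.

Order the vertices as 0 < 1 < 2 < 3 < 4 < 5 < 6. Listing each simplex with vertices in this order, K has dimension 2 with simplices:

  0-simplices (7): [0], [1], [2], [3], [4], [5], [6]
  1-simplices (18): [0,1], [0,2], [0,3], [0,5], [0,6], [1,2], [1,3], [1,4], [1,5], [1,6], [2,3], [2,4], [2,5], [2,6], [3,4], [3,6], [4,5], [4,6]
  2-simplices (12): [0,1,5], [0,1,6], [0,2,3], [0,2,5], [0,3,6], [1,2,3], [1,2,6], [1,3,4], [1,4,5], [2,4,5], [2,4,6], [3,4,6]

so the chain groups are C_0 ≅ Z^7, C_1 ≅ Z^18, C_2 ≅ Z^12.

The boundary map ∂_1: C_1 → C_0 sends each edge [p,q] (with p < q) to q − p. For instance
  ∂[4,6] = [6] − [4].
The 7×18 boundary matrix has rank 6 and Smith normal form diag(1,1,1,1,1,1).

∂_2: C_2 → C_1 acts by ∂[p,q,r] = [q,r] − [p,r] + [p,q]. For instance
  ∂[1,2,6] = [2,6] − [1,6] + [1,2],
  ∂[2,4,5] = [4,5] − [2,5] + [2,4].
As a 18×12 matrix over Z this has rank 12, with invariant factors (1,1,1,1,1,1,1,1,1,1,1,2).

Now H_k = ker ∂_k / im ∂_{k+1}, so:

  H_0: rank C_0 − rank ∂_1 = 7 − 6 = 1, and the invariant factors of ∂_1 are all 1, so H_0 ≅ Z.
  H_1: rank ker ∂_1 − rank ∂_2 = (18 − 6) − 12 = 0, and ∂_2 has invariant factor 2 > 1, so H_1 ≅ Z/2.
  H_2: rank ker ∂_2 − rank ∂_3 = (12 − 12) − 0 = 0, and there is no ∂_3, so H_2 ≅ 0.

As a check, the Euler characteristic is 7 − 18 + 12 = 1, which agrees with 1 − 0 + 0 = 1.
(K is a triangulation of the real projective plane RP^2.)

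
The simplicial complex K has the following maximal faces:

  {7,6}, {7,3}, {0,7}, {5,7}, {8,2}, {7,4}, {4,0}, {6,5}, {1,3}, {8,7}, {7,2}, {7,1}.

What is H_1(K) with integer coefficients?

H_1 ≅ Z^4.

Fix the vertex order 0 < 1 < 2 < 3 < 4 < 5 < 6 < 7 < 8 and write every simplex with vertices in increasing order. Then dim K = 1 and the simplices of K are:

  0-simplices (9): [0], [1], [2], [3], [4], [5], [6], [7], [8]
  1-simplices (12): [0,4], [0,7], [1,3], [1,7], [2,7], [2,8], [3,7], [4,7], [5,6], [5,7], [6,7], [7,8]

giving chain groups C_0 ≅ Z^9, C_1 ≅ Z^12.

∂_1: C_1 → C_0 maps an edge to its endpoints' difference, ∂[p,q] = q − p.
The 9×12 boundary matrix has rank 8 and Smith normal form diag(1,1,1,1,1,1,1,1).

Now H_k = ker ∂_k / im ∂_{k+1}, so:

  H_1: rank ker ∂_1 − rank ∂_2 = (12 − 8) − 0 = 4, and there is no ∂_2, so H_1 ≅ Z^4.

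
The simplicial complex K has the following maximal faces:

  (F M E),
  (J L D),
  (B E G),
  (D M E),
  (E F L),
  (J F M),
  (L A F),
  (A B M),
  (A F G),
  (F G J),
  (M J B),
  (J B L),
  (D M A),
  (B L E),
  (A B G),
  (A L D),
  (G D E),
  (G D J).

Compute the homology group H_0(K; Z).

Order the vertices as A < B < D < E < F < G < J < L < M. Listing each simplex with vertices in this order, K has dimension 2 with simplices:

  0-simplices (9): A, B, D, E, F, G, J, L, M
  1-simplices (27): AB, AD, AF, AG, AL, AM, BE, BG, BJ, BL, BM, DE, DG, DJ, DL, DM, EF, EG, EL, EM, FG, FJ, FL, FM, GJ, JL, JM
  2-simplices (18): ABG, ABM, ADL, ADM, AFG, AFL, BEG, BEL, BJL, BJM, DEG, DEM, DGJ, DJL, EFL, EFM, FGJ, FJM

giving chain groups C_0 ≅ Z^9, C_1 ≅ Z^27, C_2 ≅ Z^18.

∂_1: C_1 → C_0 maps an edge to its endpoints' difference, ∂[p,q] = q − p. For instance
  ∂BL = L − B.
This gives a 9×27 integer matrix of rank 8; reducing to Smith normal form yields diagonal entries (1,1,1,1,1,1,1,1).

The boundary map ∂_2: C_2 → C_1 sends each 2-simplex [p,q,r] to [q,r] − [p,r] + [p,q]. For instance
  ∂ABM = BM − AM + AB,
  ∂AFL = FL − AL + AF.
As a 27×18 matrix over Z this has rank 17, with invariant factors (1,1,1,1,1,1,1,1,1,1,1,1,1,1,1,1,1).

Reading off H_k = ker ∂_k / im ∂_{k+1}:

  H_0: rank C_0 − rank ∂_1 = 9 − 8 = 1, and the invariant factors of ∂_1 are all 1, so H_0 = Z.

H_0 = Z.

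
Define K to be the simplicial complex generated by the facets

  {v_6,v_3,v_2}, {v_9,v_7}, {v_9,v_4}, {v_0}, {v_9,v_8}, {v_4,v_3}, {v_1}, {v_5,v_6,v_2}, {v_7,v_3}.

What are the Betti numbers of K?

b_0 = 3, b_1 = 1, b_2 = 0.

K has 10 vertices, 10 edges, 2 triangles.
rank ∂_0 = 0, rank ∂_1 = 7 ⇒ b_0 = 10 − 0 − 7 = 3; all invariant factors of ∂_1 are 1 so no torsion. So H_0 = Z^3.
rank ∂_1 = 7, rank ∂_2 = 2 ⇒ b_1 = 10 − 7 − 2 = 1; all invariant factors of ∂_2 are 1 so no torsion. So H_1 = Z.
rank ∂_2 = 2, rank ∂_3 = 0 ⇒ b_2 = 2 − 2 − 0 = 0. So H_2 = 0.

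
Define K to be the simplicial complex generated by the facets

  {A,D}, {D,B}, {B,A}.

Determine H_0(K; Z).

H_0 = Z.

Order the vertices as A < B < D. Listing each simplex with vertices in this order, K has dimension 1 with simplices:

  0-simplices (3): A, B, D
  1-simplices (3): AB, AD, BD

Hence C_0 ≅ Z^3, C_1 ≅ Z^3.

The boundary map ∂_1: C_1 → C_0 is given by ∂[p,q] = [q] − [p].
This gives a 3×3 integer matrix of rank 2; reducing to Smith normal form yields diagonal entries (1,1).

From H_k ≅ ker(∂_k) / im(∂_{k+1}) we obtain:

  H_0: rank C_0 − rank ∂_1 = 3 − 2 = 1, and the invariant factors of ∂_1 are all 1, so H_0 ≅ Z.

(K is a triangulation of the circle S^1.)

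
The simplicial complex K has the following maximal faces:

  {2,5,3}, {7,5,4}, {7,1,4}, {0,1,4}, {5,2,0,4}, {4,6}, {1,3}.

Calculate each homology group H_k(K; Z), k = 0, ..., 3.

H_0 = Z,  H_1 = Z,  H_2 = 0,  H_3 = 0.

Order the vertices as 0 < 1 < 2 < 3 < 4 < 5 < 6 < 7. Listing each simplex with vertices in this order, K has dimension 3 with simplices:

  0-simplices (8): [0], [1], [2], [3], [4], [5], [6], [7]
  1-simplices (15): [0,1], [0,2], [0,4], [0,5], [1,3], [1,4], [1,7], [2,3], [2,4], [2,5], [3,5], [4,5], [4,6], [4,7], [5,7]
  2-simplices (8): [0,1,4], [0,2,4], [0,2,5], [0,4,5], [1,4,7], [2,3,5], [2,4,5], [4,5,7]
  3-simplices (1): [0,2,4,5]

Hence C_0 ≅ Z^8, C_1 ≅ Z^15, C_2 ≅ Z^8, C_3 ≅ Z^1.

Boundary ∂_1: C_1 → C_0 sends each edge [p,q] (with p < q) to q − p. For instance
  ∂[0,2] = [2] − [0].
This gives a 8×15 integer matrix of rank 7; reducing to Smith normal form yields diagonal entries (1,1,1,1,1,1,1).

The boundary map ∂_2: C_2 → C_1 sends each 2-simplex [p,q,r] to [q,r] − [p,r] + [p,q]. For instance
  ∂[2,3,5] = [3,5] − [2,5] + [2,3],
  ∂[4,5,7] = [5,7] − [4,7] + [4,5].
The resulting 15×8 matrix has rank 7, and its Smith normal form has invariant factors (1,1,1,1,1,1,1).

The boundary map ∂_3: C_3 → C_2 sends each 3-simplex σ to the alternating sum Σ_i (−1)^i (σ with its i-th vertex removed). For instance
  ∂[0,2,4,5] = [2,4,5] − [0,4,5] + [0,2,5] − [0,2,4].
This gives a 8×1 integer matrix of rank 1; reducing to Smith normal form yields diagonal entries (1).

Now H_k = ker ∂_k / im ∂_{k+1}, so:

  H_0: rank C_0 − rank ∂_1 = 8 − 7 = 1, and the invariant factors of ∂_1 are all 1, so H_0 = Z.
  H_1: rank ker ∂_1 − rank ∂_2 = (15 − 7) − 7 = 1, and the invariant factors of ∂_2 are all 1, so H_1 = Z.
  H_2: rank ker ∂_2 − rank ∂_3 = (8 − 7) − 1 = 0, and the invariant factors of ∂_3 are all 1, so H_2 = 0.
  H_3: rank ker ∂_3 − rank ∂_4 = (1 − 1) − 0 = 0, and there is no ∂_4, so H_3 = 0.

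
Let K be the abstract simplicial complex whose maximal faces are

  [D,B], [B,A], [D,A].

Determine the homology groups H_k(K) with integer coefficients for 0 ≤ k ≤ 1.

Take the total order A < B < D on the vertex set. Then K (dimension 1) consists of the simplices:

  0-simplices (3): A, B, D
  1-simplices (3): AB, AD, BD

Hence C_0 ≅ Z^3, C_1 ≅ Z^3.

Boundary ∂_1: C_1 → C_0 maps an edge to its endpoints' difference, ∂[p,q] = q − p. For instance
  ∂AD = D − A.
As a 3×3 matrix over Z this has rank 2, with invariant factors (1,1).

Now H_k = ker ∂_k / im ∂_{k+1}, so:

  H_0: rank C_0 − rank ∂_1 = 3 − 2 = 1, and the invariant factors of ∂_1 are all 1, so H_0 ≅ Z.
  H_1: rank ker ∂_1 − rank ∂_2 = (3 − 2) − 0 = 1, and there is no ∂_2, so H_1 ≅ Z.

As a check, the Euler characteristic is 3 − 3 = 0, which agrees with 1 − 1 = 0.

H_0 ≅ Z,  H_1 ≅ Z.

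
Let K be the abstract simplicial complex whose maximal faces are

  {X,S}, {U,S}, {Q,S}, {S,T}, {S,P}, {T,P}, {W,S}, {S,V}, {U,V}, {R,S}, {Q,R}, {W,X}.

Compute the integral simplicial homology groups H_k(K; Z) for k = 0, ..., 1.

Order the vertices as P < Q < R < S < T < U < V < W < X. Listing each simplex with vertices in this order, K has dimension 1 with simplices:

  0-simplices (9): P, Q, R, S, T, U, V, W, X
  1-simplices (12): PS, PT, QR, QS, RS, ST, SU, SV, SW, SX, UV, WX

giving chain groups C_0 ≅ Z^9, C_1 ≅ Z^12.

Boundary ∂_1: C_1 → C_0 sends each edge [p,q] (with p < q) to q − p. For instance
  ∂QS = S − Q.
The resulting 9×12 matrix has rank 8, and its Smith normal form has invariant factors (1,1,1,1,1,1,1,1).

Reading off H_k = ker ∂_k / im ∂_{k+1}:

  H_0: rank C_0 − rank ∂_1 = 9 − 8 = 1, and the invariant factors of ∂_1 are all 1, so H_0 ≅ Z.
  H_1: rank ker ∂_1 − rank ∂_2 = (12 − 8) − 0 = 4, and there is no ∂_2, so H_1 ≅ Z^4.

H_0 = Z,  H_1 = Z^4.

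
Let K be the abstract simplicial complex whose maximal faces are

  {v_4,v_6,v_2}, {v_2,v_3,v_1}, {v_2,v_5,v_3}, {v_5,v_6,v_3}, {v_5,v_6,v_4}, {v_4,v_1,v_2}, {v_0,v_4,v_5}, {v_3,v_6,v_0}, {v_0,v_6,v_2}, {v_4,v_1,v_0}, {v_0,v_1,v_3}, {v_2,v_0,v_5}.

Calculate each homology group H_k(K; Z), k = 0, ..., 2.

H_0 ≅ Z,  H_1 ≅ Z/2,  H_2 = 0.

Order the vertices as v_0 < v_1 < v_2 < v_3 < v_4 < v_5 < v_6. Listing each simplex with vertices in this order, K has dimension 2 with simplices:

  0-simplices (7): [v_0], [v_1], [v_2], [v_3], [v_4], [v_5], [v_6]
  1-simplices (18): (18 of them)
  2-simplices (12): (12 of them)

giving chain groups C_0 ≅ Z^7, C_1 ≅ Z^18, C_2 ≅ Z^12.

∂_1: C_1 → C_0 sends each edge [p,q] (with p < q) to q − p. For instance
  ∂[v_2,v_6] = [v_6] − [v_2].
As a 7×18 matrix over Z this has rank 6, with invariant factors (1,1,1,1,1,1).

∂_2: C_2 → C_1 sends each 2-simplex [p,q,r] to [q,r] − [p,r] + [p,q]. For instance
  ∂[v_0,v_1,v_3] = [v_1,v_3] − [v_0,v_3] + [v_0,v_1],
  ∂[v_4,v_5,v_6] = [v_5,v_6] − [v_4,v_6] + [v_4,v_5].
This gives a 18×12 integer matrix of rank 12; reducing to Smith normal form yields diagonal entries (1,1,1,1,1,1,1,1,1,1,1,2).

Computing H_k = (kernel of ∂_k) / (image of ∂_{k+1}):

  H_0: rank C_0 − rank ∂_1 = 7 − 6 = 1, and the invariant factors of ∂_1 are all 1, so H_0 = Z.
  H_1: rank ker ∂_1 − rank ∂_2 = (18 − 6) − 12 = 0, and ∂_2 has invariant factor 2 > 1, so H_1 = Z/2.
  H_2: rank ker ∂_2 − rank ∂_3 = (12 − 12) − 0 = 0, and there is no ∂_3, so H_2 = 0.

(K is a triangulation of the real projective plane RP^2.)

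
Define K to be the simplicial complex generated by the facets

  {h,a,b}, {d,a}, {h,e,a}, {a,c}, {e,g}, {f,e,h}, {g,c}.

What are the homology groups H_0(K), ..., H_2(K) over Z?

H_0 ≅ Z,  H_1 ≅ Z,  H_2 = 0.

Order the vertices as a < b < c < d < e < f < g < h. Listing each simplex with vertices in this order, K has dimension 2 with simplices:

  0-simplices (8): a, b, c, d, e, f, g, h
  1-simplices (11): ab, ac, ad, ae, ah, bh, cg, ef, eg, eh, fh
  2-simplices (3): abh, aeh, efh

giving chain groups C_0 ≅ Z^8, C_1 ≅ Z^11, C_2 ≅ Z^3.

The boundary map ∂_1: C_1 → C_0 is given by ∂[p,q] = [q] − [p].
As a 8×11 matrix over Z this has rank 7, with invariant factors (1,1,1,1,1,1,1).

The boundary map ∂_2: C_2 → C_1 acts by ∂[p,q,r] = [q,r] − [p,r] + [p,q]. For instance
  ∂abh = bh − ah + ab,
  ∂aeh = eh − ah + ae.
This gives a 11×3 integer matrix of rank 3; reducing to Smith normal form yields diagonal entries (1,1,1).

Now H_k = ker ∂_k / im ∂_{k+1}, so:

  H_0: rank C_0 − rank ∂_1 = 8 − 7 = 1, and the invariant factors of ∂_1 are all 1, so H_0 = Z.
  H_1: rank ker ∂_1 − rank ∂_2 = (11 − 7) − 3 = 1, and the invariant factors of ∂_2 are all 1, so H_1 = Z.
  H_2: rank ker ∂_2 − rank ∂_3 = (3 − 3) − 0 = 0, and there is no ∂_3, so H_2 = 0.

As a check, the Euler characteristic is 8 − 11 + 3 = 0, which agrees with 1 − 1 + 0 = 0.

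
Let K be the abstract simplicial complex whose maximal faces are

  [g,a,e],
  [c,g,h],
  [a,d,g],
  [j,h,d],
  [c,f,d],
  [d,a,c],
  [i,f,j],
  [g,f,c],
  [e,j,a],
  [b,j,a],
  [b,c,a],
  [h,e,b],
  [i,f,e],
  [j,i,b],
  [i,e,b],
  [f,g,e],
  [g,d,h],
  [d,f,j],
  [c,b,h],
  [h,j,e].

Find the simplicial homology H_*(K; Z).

Order the vertices as a < b < c < d < e < f < g < h < i < j. Listing each simplex with vertices in this order, K has dimension 2 with simplices:

  0-simplices (10): a, b, c, d, e, f, g, h, i, j
  1-simplices (30): ab, ac, ad, ae, ag, aj, bc, be, bh, bi, bj, cd, cf, cg, ch, df, dg, dh, dj, ef, eg, eh, ei, ej, fg, fi, fj, gh, hj, ij
  2-simplices (20): abc, abj, acd, adg, aeg, aej, bch, beh, bei, bij, cdf, cfg, cgh, dfj, dgh, dhj, efg, efi, ehj, fij

giving chain groups C_0 ≅ Z^10, C_1 ≅ Z^30, C_2 ≅ Z^20.

Boundary ∂_1: C_1 → C_0 sends each edge [p,q] (with p < q) to q − p. For instance
  ∂bh = h − b.
As a 10×30 matrix over Z this has rank 9, with invariant factors (1,1,1,1,1,1,1,1,1).

The boundary map ∂_2: C_2 → C_1 acts by ∂[p,q,r] = [q,r] − [p,r] + [p,q]. For instance
  ∂adg = dg − ag + ad,
  ∂fij = ij − fj + fi.
The 30×20 boundary matrix has rank 20 and Smith normal form diag(1,1,1,1,1,1,1,1,1,1,1,1,1,1,1,1,1,1,1,2).

From H_k ≅ ker(∂_k) / im(∂_{k+1}) we obtain:

  H_0: rank C_0 − rank ∂_1 = 10 − 9 = 1, and the invariant factors of ∂_1 are all 1, so H_0 ≅ Z.
  H_1: rank ker ∂_1 − rank ∂_2 = (30 − 9) − 20 = 1, and ∂_2 has invariant factor 2 > 1, so H_1 ≅ Z × Z/2.
  H_2: rank ker ∂_2 − rank ∂_3 = (20 − 20) − 0 = 0, and there is no ∂_3, so H_2 ≅ 0.

(K is a triangulation of the Klein bottle.)

H_0 ≅ Z,  H_1 ≅ Z × Z/2,  H_2 = 0.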